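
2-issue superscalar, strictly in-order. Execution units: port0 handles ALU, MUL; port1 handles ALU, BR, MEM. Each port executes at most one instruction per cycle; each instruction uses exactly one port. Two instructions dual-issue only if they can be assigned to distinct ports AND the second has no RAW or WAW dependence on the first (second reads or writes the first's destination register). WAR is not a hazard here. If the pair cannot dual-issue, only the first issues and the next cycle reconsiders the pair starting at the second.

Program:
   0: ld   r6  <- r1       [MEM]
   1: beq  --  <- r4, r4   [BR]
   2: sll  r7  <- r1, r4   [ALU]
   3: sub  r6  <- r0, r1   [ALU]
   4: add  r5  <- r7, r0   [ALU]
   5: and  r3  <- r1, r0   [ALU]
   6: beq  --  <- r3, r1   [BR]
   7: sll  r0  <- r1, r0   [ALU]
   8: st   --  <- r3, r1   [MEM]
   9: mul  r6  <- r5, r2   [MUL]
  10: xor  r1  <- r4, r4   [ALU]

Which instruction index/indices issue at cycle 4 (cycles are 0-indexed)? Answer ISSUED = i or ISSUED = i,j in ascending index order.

ISSUED = 6,7

  cy0 -> i0 (ld.MEM) no-port MEM/BR
  cy1 -> i1&i2 (beq.BR+sll.ALU) dual
  cy2 -> i3&i4 (sub.ALU+add.ALU) dual
  cy3 -> i5 (and.ALU) RAW r3
  cy4 -> i6&i7 (beq.BR+sll.ALU) dual
  cy5 -> i8&i9 (st.MEM+mul.MUL) dual
  cy6 -> i10 (xor.ALU) tail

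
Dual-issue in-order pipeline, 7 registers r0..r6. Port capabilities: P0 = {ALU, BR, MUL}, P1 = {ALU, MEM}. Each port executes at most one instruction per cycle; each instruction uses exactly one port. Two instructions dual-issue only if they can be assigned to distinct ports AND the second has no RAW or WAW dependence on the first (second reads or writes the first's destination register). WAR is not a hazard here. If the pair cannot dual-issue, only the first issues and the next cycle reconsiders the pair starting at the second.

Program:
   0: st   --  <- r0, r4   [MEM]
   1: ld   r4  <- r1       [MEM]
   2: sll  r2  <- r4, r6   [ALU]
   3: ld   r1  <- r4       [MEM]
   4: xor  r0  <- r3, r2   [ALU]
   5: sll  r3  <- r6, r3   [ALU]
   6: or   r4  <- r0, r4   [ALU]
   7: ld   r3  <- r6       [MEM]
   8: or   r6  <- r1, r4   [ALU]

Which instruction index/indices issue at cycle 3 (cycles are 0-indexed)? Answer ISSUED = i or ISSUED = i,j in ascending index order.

ISSUED = 4,5

0. st @i0  | no-port MEM/MEM
1. ld @i1  | RAW r4
2. sll+ld @i2/i3  | pair
3. xor+sll @i4/i5  | pair
4. or+ld @i6/i7  | pair
5. or @i8  | tail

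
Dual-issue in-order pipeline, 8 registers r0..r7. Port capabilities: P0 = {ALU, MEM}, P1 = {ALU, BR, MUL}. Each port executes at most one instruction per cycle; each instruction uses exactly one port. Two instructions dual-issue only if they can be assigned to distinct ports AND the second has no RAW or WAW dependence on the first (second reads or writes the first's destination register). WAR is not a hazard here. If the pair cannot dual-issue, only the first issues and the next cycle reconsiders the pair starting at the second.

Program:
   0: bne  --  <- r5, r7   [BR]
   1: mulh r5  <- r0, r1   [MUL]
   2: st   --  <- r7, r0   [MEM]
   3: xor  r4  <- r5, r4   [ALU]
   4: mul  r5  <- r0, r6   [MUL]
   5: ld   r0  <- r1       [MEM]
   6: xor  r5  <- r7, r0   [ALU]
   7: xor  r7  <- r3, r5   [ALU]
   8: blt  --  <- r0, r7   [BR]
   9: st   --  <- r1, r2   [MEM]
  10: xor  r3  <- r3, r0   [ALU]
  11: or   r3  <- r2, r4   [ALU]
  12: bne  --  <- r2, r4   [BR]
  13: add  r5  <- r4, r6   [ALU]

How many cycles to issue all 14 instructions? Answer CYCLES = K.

#0 head=0: bne i0 no-port BR/MUL
#1 head=1: mulh;st i1/i2 pair
#2 head=3: xor;mul i3/i4 pair
#3 head=5: ld i5 RAW r0
#4 head=6: xor i6 RAW r5
#5 head=7: xor i7 RAW r7
#6 head=8: blt;st i8/i9 pair
#7 head=10: xor i10 WAW r3
#8 head=11: or;bne i11/i12 pair
#9 head=13: add i13 tail

CYCLES = 10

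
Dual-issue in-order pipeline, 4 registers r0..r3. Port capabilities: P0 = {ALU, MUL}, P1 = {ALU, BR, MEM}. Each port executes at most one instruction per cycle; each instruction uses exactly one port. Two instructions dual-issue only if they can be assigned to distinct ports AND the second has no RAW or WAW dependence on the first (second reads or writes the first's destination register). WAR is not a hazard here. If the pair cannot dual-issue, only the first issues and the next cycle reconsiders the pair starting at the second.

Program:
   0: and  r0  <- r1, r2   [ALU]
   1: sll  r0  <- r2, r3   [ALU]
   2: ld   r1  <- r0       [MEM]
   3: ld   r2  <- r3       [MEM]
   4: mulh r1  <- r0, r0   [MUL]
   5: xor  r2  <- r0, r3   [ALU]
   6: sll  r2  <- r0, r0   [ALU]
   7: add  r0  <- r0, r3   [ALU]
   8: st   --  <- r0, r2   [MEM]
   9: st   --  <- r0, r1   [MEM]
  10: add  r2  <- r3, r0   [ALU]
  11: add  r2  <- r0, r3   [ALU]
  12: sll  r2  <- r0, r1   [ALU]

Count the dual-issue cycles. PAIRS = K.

[0] i0  and.ALU  -- WAW r0
[1] i1  sll.ALU  -- RAW r0
[2] i2  ld.MEM  -- no-port MEM/MEM
[3] i3+i4  ld.MEM/mulh.MUL  -- dual
[4] i5  xor.ALU  -- WAW r2
[5] i6+i7  sll.ALU/add.ALU  -- dual
[6] i8  st.MEM  -- no-port MEM/MEM
[7] i9+i10  st.MEM/add.ALU  -- dual
[8] i11  add.ALU  -- WAW r2
[9] i12  sll.ALU  -- tail

PAIRS = 3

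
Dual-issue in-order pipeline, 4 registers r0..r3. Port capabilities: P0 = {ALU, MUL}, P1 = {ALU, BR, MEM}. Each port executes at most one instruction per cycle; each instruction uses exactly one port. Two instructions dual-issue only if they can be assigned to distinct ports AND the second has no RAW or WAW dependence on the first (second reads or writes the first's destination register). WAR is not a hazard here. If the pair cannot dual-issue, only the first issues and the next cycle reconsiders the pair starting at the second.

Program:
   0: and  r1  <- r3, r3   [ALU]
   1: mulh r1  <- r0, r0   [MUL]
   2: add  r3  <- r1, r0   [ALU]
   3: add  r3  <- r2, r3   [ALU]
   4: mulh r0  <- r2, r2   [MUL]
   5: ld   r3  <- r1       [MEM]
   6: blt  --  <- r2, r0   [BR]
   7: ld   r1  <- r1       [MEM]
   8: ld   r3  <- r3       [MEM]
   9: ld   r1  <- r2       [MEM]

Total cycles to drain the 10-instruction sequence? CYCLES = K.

t=0 i0:and ; WAW r1
t=1 i1:mulh ; RAW r1
t=2 i2:add ; RAW+WAW r3
t=3 i3,i4:add+mulh ; 2-wide
t=4 i5:ld ; no-port MEM/BR
t=5 i6:blt ; no-port BR/MEM
t=6 i7:ld ; no-port MEM/MEM
t=7 i8:ld ; no-port MEM/MEM
t=8 i9:ld ; tail

CYCLES = 9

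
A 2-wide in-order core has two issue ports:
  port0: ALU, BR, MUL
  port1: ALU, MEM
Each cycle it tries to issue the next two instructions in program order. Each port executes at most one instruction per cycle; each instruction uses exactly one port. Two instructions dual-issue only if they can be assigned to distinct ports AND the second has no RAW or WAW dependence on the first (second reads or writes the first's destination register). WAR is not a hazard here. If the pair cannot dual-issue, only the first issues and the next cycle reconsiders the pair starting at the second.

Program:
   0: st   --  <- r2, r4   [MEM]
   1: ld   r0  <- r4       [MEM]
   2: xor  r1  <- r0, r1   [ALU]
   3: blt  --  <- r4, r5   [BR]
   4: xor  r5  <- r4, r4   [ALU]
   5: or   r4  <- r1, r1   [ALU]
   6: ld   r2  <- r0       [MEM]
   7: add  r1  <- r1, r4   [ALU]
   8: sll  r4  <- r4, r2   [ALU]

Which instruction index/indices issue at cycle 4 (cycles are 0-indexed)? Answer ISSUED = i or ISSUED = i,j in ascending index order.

[0] i0  st  -- no-port MEM/MEM
[1] i1  ld  -- RAW r0
[2] i2/i3  xor blt  -- 2-wide
[3] i4/i5  xor or  -- 2-wide
[4] i6/i7  ld add  -- 2-wide
[5] i8  sll  -- tail

ISSUED = 6,7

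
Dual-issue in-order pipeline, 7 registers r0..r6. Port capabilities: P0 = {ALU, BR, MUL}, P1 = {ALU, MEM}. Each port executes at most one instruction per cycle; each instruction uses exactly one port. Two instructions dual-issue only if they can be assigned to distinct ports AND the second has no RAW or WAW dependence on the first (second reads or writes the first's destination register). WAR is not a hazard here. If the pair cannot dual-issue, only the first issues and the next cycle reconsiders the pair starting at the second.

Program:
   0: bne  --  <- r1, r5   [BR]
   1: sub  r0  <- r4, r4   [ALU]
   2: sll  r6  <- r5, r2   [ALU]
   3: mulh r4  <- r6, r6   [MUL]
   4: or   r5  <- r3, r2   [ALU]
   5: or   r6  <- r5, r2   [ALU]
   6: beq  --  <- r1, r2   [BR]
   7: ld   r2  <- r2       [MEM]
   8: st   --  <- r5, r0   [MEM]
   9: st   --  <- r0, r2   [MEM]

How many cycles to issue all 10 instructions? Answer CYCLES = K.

  cy0 -> i0/i1 (bne.BR+sub.ALU) pair
  cy1 -> i2 (sll.ALU) RAW r6
  cy2 -> i3/i4 (mulh.MUL+or.ALU) pair
  cy3 -> i5/i6 (or.ALU+beq.BR) pair
  cy4 -> i7 (ld.MEM) no-port MEM/MEM
  cy5 -> i8 (st.MEM) no-port MEM/MEM
  cy6 -> i9 (st.MEM) tail

CYCLES = 7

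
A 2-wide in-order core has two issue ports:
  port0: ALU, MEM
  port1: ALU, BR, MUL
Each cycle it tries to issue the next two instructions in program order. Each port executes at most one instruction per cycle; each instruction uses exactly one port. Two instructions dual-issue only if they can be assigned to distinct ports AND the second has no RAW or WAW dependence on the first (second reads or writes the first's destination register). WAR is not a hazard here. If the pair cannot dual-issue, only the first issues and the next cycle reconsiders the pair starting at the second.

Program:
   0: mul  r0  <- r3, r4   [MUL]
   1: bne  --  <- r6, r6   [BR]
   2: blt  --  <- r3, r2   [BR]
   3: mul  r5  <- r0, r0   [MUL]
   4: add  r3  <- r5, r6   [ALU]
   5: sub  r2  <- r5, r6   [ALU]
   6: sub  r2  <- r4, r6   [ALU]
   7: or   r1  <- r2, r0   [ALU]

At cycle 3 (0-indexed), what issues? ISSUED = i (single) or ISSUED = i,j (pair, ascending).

ISSUED = 3

  cy0 -> i0 (mul.MUL) no-port MUL/BR
  cy1 -> i1 (bne.BR) no-port BR/BR
  cy2 -> i2 (blt.BR) no-port BR/MUL
  cy3 -> i3 (mul.MUL) RAW r5
  cy4 -> i4&i5 (add.ALU sub.ALU) 2-wide
  cy5 -> i6 (sub.ALU) RAW r2
  cy6 -> i7 (or.ALU) tail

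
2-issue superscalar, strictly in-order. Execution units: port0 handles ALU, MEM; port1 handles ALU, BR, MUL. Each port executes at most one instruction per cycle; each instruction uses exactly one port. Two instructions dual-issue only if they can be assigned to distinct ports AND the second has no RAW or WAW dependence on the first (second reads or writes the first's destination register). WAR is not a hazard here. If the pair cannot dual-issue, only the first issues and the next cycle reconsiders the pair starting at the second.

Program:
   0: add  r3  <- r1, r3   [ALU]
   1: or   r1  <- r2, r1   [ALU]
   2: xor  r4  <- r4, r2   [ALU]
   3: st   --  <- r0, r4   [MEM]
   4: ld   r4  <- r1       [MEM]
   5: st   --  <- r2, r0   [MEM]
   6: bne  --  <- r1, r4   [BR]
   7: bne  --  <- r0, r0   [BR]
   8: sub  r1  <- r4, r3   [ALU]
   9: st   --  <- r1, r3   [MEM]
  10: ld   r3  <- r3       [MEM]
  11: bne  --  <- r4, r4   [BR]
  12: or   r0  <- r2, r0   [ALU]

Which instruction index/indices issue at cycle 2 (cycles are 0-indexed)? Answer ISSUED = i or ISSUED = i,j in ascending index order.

ISSUED = 3

#0 head=0: add.ALU;or.ALU i0,i1 pair
#1 head=2: xor.ALU i2 RAW r4
#2 head=3: st.MEM i3 no-port MEM/MEM
#3 head=4: ld.MEM i4 no-port MEM/MEM
#4 head=5: st.MEM;bne.BR i5,i6 pair
#5 head=7: bne.BR;sub.ALU i7,i8 pair
#6 head=9: st.MEM i9 no-port MEM/MEM
#7 head=10: ld.MEM;bne.BR i10,i11 pair
#8 head=12: or.ALU i12 tail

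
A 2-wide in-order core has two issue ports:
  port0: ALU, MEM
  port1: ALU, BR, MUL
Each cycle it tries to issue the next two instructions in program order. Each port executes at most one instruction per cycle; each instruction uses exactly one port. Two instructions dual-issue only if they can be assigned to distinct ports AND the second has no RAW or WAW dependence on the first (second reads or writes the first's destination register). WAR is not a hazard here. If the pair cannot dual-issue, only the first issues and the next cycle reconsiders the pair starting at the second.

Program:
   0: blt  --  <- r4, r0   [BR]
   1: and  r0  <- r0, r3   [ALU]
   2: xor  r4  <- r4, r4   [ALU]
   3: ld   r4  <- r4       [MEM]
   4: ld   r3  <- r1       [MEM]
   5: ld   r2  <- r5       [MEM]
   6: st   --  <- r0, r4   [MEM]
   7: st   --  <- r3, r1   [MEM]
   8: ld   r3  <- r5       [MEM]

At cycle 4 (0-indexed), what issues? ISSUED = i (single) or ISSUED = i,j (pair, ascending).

ISSUED = 5

0. blt and @i0/i1  | 2-wide
1. xor @i2  | RAW+WAW r4
2. ld @i3  | no-port MEM/MEM
3. ld @i4  | no-port MEM/MEM
4. ld @i5  | no-port MEM/MEM
5. st @i6  | no-port MEM/MEM
6. st @i7  | no-port MEM/MEM
7. ld @i8  | tail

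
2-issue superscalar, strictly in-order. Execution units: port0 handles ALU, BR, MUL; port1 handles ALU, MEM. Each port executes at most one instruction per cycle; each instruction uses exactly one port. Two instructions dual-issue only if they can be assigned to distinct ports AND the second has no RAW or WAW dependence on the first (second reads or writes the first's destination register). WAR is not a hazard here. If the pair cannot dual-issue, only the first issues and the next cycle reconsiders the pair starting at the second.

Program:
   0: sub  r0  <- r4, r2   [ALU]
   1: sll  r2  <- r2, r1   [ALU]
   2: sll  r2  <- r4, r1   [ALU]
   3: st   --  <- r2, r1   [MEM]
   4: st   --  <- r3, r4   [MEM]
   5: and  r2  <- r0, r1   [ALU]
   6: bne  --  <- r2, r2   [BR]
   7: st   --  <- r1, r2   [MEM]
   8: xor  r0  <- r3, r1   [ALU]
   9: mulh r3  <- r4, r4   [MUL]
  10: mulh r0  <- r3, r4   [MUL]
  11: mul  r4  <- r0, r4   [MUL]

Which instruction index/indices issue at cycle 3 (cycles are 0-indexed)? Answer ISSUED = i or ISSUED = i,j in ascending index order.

[0] i0,i1  sub/sll  -- 2-wide
[1] i2  sll  -- RAW r2
[2] i3  st  -- no-port MEM/MEM
[3] i4,i5  st/and  -- 2-wide
[4] i6,i7  bne/st  -- 2-wide
[5] i8,i9  xor/mulh  -- 2-wide
[6] i10  mulh  -- no-port MUL/MUL
[7] i11  mul  -- tail

ISSUED = 4,5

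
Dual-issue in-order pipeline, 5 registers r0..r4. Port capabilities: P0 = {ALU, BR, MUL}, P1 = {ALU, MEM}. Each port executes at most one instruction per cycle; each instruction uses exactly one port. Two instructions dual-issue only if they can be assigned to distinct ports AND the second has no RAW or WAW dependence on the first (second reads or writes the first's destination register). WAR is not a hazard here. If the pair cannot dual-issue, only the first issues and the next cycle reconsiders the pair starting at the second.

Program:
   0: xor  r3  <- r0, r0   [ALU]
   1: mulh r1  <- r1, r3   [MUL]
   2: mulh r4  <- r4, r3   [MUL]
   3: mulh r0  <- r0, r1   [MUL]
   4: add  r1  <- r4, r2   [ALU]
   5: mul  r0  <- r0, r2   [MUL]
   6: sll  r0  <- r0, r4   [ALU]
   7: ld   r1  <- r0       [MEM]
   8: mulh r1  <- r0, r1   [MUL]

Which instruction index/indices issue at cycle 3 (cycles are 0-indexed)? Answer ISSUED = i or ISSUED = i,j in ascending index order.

[0] i0  xor.ALU  -- RAW r3
[1] i1  mulh.MUL  -- no-port MUL/MUL
[2] i2  mulh.MUL  -- no-port MUL/MUL
[3] i3,i4  mulh.MUL/add.ALU  -- dual
[4] i5  mul.MUL  -- RAW+WAW r0
[5] i6  sll.ALU  -- RAW r0
[6] i7  ld.MEM  -- RAW+WAW r1
[7] i8  mulh.MUL  -- tail

ISSUED = 3,4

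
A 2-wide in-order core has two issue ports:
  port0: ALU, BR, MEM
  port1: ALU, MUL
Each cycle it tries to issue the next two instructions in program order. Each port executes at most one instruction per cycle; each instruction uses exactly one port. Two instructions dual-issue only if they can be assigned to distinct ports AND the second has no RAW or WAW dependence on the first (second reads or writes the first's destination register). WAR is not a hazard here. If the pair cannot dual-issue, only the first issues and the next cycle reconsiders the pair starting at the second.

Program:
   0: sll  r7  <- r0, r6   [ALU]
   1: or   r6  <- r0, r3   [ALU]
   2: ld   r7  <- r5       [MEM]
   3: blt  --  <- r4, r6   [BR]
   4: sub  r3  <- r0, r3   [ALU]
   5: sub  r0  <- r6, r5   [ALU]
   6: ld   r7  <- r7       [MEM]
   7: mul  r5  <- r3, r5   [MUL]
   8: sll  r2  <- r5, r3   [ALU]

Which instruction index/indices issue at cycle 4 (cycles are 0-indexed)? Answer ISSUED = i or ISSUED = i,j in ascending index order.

ISSUED = 7

  cy0 -> i0/i1 (sll.ALU/or.ALU) 2-wide
  cy1 -> i2 (ld.MEM) no-port MEM/BR
  cy2 -> i3/i4 (blt.BR/sub.ALU) 2-wide
  cy3 -> i5/i6 (sub.ALU/ld.MEM) 2-wide
  cy4 -> i7 (mul.MUL) RAW r5
  cy5 -> i8 (sll.ALU) tail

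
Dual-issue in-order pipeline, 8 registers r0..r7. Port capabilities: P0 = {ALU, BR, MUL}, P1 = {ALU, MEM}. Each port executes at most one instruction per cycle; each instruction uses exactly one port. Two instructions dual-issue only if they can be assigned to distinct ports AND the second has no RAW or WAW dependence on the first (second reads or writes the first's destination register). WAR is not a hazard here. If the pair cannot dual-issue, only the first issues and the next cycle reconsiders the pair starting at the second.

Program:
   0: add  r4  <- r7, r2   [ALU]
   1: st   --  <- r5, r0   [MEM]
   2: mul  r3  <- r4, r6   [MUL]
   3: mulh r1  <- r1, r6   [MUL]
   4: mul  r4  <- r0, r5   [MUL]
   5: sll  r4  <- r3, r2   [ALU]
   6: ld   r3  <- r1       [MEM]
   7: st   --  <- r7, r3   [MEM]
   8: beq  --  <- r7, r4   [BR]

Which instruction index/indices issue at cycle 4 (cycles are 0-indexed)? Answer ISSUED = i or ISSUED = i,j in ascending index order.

t=0 i0,i1:add st ; 2-wide
t=1 i2:mul ; no-port MUL/MUL
t=2 i3:mulh ; no-port MUL/MUL
t=3 i4:mul ; WAW r4
t=4 i5,i6:sll ld ; 2-wide
t=5 i7,i8:st beq ; 2-wide

ISSUED = 5,6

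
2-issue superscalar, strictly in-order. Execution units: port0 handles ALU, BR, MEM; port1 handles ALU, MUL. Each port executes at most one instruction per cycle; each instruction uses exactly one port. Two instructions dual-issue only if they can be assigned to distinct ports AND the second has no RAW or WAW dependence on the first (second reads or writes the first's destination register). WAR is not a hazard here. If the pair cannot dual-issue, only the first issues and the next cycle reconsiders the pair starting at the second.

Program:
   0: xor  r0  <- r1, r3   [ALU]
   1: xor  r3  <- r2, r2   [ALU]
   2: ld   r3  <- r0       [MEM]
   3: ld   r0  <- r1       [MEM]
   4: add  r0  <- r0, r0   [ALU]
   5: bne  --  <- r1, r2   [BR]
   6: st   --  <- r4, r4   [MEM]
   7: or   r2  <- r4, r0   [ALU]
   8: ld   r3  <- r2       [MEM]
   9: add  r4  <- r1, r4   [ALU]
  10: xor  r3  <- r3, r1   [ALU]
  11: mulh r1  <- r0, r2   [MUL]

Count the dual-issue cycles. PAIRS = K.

PAIRS = 5

t=0 i0+i1:xor xor ; pair
t=1 i2:ld ; no-port MEM/MEM
t=2 i3:ld ; RAW+WAW r0
t=3 i4+i5:add bne ; pair
t=4 i6+i7:st or ; pair
t=5 i8+i9:ld add ; pair
t=6 i10+i11:xor mulh ; pair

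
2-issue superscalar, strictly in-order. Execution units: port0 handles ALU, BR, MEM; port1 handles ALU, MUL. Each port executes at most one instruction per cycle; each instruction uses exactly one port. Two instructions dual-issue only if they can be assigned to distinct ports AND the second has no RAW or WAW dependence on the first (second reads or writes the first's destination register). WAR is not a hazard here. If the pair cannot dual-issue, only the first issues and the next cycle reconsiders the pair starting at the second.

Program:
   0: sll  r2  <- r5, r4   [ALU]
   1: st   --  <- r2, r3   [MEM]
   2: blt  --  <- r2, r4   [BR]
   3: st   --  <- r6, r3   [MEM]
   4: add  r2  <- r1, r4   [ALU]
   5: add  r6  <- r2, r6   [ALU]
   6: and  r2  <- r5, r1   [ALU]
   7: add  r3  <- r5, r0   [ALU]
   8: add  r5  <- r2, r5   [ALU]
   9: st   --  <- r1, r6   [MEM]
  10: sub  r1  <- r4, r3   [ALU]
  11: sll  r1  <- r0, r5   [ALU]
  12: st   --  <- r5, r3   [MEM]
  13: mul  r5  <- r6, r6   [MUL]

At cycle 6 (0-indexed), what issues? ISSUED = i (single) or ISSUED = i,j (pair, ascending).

#0 head=0: sll.ALU i0 RAW r2
#1 head=1: st.MEM i1 no-port MEM/BR
#2 head=2: blt.BR i2 no-port BR/MEM
#3 head=3: st.MEM;add.ALU i3/i4 dual
#4 head=5: add.ALU;and.ALU i5/i6 dual
#5 head=7: add.ALU;add.ALU i7/i8 dual
#6 head=9: st.MEM;sub.ALU i9/i10 dual
#7 head=11: sll.ALU;st.MEM i11/i12 dual
#8 head=13: mul.MUL i13 tail

ISSUED = 9,10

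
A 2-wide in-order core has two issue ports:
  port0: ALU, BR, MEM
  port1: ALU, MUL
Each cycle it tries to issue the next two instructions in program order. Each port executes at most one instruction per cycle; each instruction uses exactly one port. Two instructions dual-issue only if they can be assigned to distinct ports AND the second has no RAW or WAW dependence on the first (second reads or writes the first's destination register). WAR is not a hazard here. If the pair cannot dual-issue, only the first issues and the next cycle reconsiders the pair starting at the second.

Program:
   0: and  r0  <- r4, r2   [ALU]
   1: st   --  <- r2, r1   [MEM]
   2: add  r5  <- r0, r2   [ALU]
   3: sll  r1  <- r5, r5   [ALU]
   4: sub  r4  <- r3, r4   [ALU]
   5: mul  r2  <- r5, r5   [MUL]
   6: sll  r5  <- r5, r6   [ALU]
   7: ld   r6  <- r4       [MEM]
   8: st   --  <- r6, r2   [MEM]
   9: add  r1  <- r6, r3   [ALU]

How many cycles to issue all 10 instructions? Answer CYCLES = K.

CYCLES = 6

  cy0 -> i0+i1 (and.ALU;st.MEM) dual
  cy1 -> i2 (add.ALU) RAW r5
  cy2 -> i3+i4 (sll.ALU;sub.ALU) dual
  cy3 -> i5+i6 (mul.MUL;sll.ALU) dual
  cy4 -> i7 (ld.MEM) no-port MEM/MEM
  cy5 -> i8+i9 (st.MEM;add.ALU) dual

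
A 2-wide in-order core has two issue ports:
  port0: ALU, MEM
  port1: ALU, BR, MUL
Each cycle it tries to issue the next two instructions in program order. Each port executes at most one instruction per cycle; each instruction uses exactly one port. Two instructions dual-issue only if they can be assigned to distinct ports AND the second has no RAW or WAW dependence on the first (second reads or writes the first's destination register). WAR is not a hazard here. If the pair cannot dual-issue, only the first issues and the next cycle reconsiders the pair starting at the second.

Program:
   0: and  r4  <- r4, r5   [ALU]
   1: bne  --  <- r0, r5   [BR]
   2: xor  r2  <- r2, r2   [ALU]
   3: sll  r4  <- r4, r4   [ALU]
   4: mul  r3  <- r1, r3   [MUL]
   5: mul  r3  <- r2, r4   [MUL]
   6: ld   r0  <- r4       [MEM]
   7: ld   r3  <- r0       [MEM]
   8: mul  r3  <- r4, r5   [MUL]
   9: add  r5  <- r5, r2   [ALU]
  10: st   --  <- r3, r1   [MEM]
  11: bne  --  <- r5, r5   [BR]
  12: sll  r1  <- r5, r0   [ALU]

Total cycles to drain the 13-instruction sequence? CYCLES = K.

CYCLES = 8

  cy0 -> i0&i1 (and.ALU;bne.BR) 2-wide
  cy1 -> i2&i3 (xor.ALU;sll.ALU) 2-wide
  cy2 -> i4 (mul.MUL) no-port MUL/MUL
  cy3 -> i5&i6 (mul.MUL;ld.MEM) 2-wide
  cy4 -> i7 (ld.MEM) WAW r3
  cy5 -> i8&i9 (mul.MUL;add.ALU) 2-wide
  cy6 -> i10&i11 (st.MEM;bne.BR) 2-wide
  cy7 -> i12 (sll.ALU) tail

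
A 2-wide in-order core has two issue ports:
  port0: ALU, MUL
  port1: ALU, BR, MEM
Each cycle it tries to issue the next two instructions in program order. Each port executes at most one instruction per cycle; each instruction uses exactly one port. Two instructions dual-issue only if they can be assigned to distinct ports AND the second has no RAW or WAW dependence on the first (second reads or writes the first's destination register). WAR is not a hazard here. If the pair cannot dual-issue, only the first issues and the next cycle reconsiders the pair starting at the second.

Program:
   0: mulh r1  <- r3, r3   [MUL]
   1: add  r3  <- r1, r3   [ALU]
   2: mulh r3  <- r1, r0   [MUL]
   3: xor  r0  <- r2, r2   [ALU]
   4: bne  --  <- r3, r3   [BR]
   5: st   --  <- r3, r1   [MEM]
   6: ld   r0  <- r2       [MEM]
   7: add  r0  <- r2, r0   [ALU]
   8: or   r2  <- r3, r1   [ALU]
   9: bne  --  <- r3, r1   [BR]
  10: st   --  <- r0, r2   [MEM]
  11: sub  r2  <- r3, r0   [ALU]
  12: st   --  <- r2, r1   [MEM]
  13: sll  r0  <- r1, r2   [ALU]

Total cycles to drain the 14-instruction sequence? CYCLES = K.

0. mulh.MUL @i0  | RAW r1
1. add.ALU @i1  | WAW r3
2. mulh.MUL/xor.ALU @i2/i3  | 2-wide
3. bne.BR @i4  | no-port BR/MEM
4. st.MEM @i5  | no-port MEM/MEM
5. ld.MEM @i6  | RAW+WAW r0
6. add.ALU/or.ALU @i7/i8  | 2-wide
7. bne.BR @i9  | no-port BR/MEM
8. st.MEM/sub.ALU @i10/i11  | 2-wide
9. st.MEM/sll.ALU @i12/i13  | 2-wide

CYCLES = 10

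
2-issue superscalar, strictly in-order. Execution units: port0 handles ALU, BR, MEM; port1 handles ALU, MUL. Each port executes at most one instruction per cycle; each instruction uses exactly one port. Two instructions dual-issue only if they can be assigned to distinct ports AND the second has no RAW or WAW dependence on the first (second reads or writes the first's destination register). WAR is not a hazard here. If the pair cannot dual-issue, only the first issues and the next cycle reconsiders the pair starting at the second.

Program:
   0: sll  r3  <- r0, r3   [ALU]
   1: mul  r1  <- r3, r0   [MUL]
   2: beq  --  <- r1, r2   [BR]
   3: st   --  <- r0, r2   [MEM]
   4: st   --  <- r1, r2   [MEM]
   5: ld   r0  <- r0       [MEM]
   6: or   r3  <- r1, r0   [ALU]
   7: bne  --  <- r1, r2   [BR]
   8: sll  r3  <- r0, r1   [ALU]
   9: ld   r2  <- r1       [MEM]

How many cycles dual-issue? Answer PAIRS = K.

[0] i0  sll.ALU  -- RAW r3
[1] i1  mul.MUL  -- RAW r1
[2] i2  beq.BR  -- no-port BR/MEM
[3] i3  st.MEM  -- no-port MEM/MEM
[4] i4  st.MEM  -- no-port MEM/MEM
[5] i5  ld.MEM  -- RAW r0
[6] i6+i7  or.ALU+bne.BR  -- pair
[7] i8+i9  sll.ALU+ld.MEM  -- pair

PAIRS = 2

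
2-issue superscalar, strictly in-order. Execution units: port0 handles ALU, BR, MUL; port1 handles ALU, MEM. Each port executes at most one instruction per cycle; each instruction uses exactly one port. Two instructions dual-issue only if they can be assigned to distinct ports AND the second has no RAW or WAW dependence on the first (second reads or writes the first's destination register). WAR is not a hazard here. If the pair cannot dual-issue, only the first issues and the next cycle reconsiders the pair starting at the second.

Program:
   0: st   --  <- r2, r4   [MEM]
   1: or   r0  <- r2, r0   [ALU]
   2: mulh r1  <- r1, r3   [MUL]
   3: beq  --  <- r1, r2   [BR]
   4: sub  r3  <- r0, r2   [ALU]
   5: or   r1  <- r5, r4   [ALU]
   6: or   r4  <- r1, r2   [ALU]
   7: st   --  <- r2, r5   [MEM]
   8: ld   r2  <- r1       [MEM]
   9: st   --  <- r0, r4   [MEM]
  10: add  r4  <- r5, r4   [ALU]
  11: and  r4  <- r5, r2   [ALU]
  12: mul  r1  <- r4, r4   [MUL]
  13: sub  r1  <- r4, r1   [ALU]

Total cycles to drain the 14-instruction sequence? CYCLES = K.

CYCLES = 10

  cy0 -> i0+i1 (st.MEM+or.ALU) 2-wide
  cy1 -> i2 (mulh.MUL) no-port MUL/BR
  cy2 -> i3+i4 (beq.BR+sub.ALU) 2-wide
  cy3 -> i5 (or.ALU) RAW r1
  cy4 -> i6+i7 (or.ALU+st.MEM) 2-wide
  cy5 -> i8 (ld.MEM) no-port MEM/MEM
  cy6 -> i9+i10 (st.MEM+add.ALU) 2-wide
  cy7 -> i11 (and.ALU) RAW r4
  cy8 -> i12 (mul.MUL) RAW+WAW r1
  cy9 -> i13 (sub.ALU) tail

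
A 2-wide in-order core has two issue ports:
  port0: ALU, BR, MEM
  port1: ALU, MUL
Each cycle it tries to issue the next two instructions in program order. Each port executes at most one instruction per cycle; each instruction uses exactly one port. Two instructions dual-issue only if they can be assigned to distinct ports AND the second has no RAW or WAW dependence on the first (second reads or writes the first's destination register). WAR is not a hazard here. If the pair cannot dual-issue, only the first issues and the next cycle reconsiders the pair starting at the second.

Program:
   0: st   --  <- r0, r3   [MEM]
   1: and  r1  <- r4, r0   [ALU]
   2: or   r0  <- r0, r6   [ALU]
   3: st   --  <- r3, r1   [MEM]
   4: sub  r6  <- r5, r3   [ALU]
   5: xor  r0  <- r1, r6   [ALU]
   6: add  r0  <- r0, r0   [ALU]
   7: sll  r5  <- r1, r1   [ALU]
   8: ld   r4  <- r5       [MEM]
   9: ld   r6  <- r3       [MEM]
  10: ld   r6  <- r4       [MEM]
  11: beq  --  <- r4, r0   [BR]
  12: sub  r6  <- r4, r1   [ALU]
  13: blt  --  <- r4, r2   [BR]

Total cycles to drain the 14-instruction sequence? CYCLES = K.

CYCLES = 10

t=0 i0,i1:st;and ; dual
t=1 i2,i3:or;st ; dual
t=2 i4:sub ; RAW r6
t=3 i5:xor ; RAW+WAW r0
t=4 i6,i7:add;sll ; dual
t=5 i8:ld ; no-port MEM/MEM
t=6 i9:ld ; no-port MEM/MEM
t=7 i10:ld ; no-port MEM/BR
t=8 i11,i12:beq;sub ; dual
t=9 i13:blt ; tail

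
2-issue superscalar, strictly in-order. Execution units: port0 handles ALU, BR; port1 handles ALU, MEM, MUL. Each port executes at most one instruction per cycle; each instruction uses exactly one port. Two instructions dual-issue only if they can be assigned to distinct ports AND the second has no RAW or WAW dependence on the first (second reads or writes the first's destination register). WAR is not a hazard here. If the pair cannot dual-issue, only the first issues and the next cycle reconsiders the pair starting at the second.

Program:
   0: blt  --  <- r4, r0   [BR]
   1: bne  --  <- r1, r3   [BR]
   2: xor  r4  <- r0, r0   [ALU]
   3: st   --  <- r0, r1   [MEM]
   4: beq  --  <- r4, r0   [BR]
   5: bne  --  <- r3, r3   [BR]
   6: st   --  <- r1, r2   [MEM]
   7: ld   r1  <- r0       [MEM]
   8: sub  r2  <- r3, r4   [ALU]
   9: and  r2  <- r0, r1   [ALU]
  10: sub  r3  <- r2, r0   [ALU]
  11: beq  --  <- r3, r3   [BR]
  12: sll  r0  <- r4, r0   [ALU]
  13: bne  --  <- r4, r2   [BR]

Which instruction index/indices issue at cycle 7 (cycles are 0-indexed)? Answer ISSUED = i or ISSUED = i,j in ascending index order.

  cy0 -> i0 (blt) no-port BR/BR
  cy1 -> i1,i2 (bne+xor) pair
  cy2 -> i3,i4 (st+beq) pair
  cy3 -> i5,i6 (bne+st) pair
  cy4 -> i7,i8 (ld+sub) pair
  cy5 -> i9 (and) RAW r2
  cy6 -> i10 (sub) RAW r3
  cy7 -> i11,i12 (beq+sll) pair
  cy8 -> i13 (bne) tail

ISSUED = 11,12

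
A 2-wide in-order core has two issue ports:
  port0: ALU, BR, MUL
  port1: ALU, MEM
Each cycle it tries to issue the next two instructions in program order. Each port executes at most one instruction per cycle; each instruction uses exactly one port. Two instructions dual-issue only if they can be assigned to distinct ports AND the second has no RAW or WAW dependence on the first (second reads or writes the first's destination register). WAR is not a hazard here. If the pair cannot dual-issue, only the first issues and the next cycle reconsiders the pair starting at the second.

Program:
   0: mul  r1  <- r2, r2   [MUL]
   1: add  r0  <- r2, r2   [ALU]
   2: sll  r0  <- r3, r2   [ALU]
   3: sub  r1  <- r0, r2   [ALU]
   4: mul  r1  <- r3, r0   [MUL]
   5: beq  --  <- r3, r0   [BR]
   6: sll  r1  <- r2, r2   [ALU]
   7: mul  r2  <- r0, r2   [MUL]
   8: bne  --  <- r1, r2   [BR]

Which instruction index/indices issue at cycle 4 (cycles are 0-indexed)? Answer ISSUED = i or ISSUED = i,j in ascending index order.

[0] i0/i1  mul add  -- pair
[1] i2  sll  -- RAW r0
[2] i3  sub  -- WAW r1
[3] i4  mul  -- no-port MUL/BR
[4] i5/i6  beq sll  -- pair
[5] i7  mul  -- no-port MUL/BR
[6] i8  bne  -- tail

ISSUED = 5,6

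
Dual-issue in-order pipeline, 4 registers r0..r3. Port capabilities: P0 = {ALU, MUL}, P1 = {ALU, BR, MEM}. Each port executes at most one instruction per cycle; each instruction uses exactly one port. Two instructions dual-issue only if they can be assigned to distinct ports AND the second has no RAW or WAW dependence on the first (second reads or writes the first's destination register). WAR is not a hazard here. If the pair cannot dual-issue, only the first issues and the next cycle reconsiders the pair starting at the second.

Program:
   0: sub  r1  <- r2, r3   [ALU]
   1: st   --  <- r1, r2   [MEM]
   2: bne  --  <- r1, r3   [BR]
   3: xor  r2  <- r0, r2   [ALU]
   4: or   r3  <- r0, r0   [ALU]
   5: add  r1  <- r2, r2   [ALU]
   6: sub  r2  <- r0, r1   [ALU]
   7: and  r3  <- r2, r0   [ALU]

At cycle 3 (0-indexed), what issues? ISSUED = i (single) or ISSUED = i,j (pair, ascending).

t=0 i0:sub ; RAW r1
t=1 i1:st ; no-port MEM/BR
t=2 i2,i3:bne+xor ; pair
t=3 i4,i5:or+add ; pair
t=4 i6:sub ; RAW r2
t=5 i7:and ; tail

ISSUED = 4,5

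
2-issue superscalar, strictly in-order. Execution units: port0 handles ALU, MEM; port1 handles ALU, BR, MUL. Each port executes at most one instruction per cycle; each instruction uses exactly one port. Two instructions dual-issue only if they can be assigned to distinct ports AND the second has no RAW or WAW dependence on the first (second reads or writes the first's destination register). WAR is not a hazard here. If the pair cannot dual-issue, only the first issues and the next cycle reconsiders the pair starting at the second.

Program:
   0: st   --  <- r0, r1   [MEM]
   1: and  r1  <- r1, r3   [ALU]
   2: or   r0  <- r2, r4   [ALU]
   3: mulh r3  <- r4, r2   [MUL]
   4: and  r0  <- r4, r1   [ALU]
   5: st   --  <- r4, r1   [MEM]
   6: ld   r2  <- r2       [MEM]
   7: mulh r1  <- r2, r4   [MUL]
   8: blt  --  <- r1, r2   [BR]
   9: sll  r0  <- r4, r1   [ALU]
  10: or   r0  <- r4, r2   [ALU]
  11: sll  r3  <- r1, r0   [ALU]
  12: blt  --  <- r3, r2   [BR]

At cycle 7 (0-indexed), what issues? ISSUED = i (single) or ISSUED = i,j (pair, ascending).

ISSUED = 11

  cy0 -> i0&i1 (st/and) pair
  cy1 -> i2&i3 (or/mulh) pair
  cy2 -> i4&i5 (and/st) pair
  cy3 -> i6 (ld) RAW r2
  cy4 -> i7 (mulh) no-port MUL/BR
  cy5 -> i8&i9 (blt/sll) pair
  cy6 -> i10 (or) RAW r0
  cy7 -> i11 (sll) RAW r3
  cy8 -> i12 (blt) tail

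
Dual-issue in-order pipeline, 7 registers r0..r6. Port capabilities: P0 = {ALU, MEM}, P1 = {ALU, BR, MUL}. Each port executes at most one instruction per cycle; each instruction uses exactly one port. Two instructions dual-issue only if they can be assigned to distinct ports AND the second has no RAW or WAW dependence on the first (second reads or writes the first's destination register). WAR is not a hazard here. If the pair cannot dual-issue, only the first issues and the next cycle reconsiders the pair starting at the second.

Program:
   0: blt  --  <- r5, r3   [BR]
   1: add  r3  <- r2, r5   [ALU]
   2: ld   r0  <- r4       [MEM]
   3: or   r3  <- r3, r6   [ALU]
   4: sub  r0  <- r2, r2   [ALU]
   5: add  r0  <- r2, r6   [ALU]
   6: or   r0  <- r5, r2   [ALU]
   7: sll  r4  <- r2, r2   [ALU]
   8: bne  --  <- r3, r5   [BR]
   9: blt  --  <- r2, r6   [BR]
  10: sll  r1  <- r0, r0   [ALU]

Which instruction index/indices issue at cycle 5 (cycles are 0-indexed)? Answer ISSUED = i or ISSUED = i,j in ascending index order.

ISSUED = 8

0. blt.BR+add.ALU @i0,i1  | 2-wide
1. ld.MEM+or.ALU @i2,i3  | 2-wide
2. sub.ALU @i4  | WAW r0
3. add.ALU @i5  | WAW r0
4. or.ALU+sll.ALU @i6,i7  | 2-wide
5. bne.BR @i8  | no-port BR/BR
6. blt.BR+sll.ALU @i9,i10  | 2-wide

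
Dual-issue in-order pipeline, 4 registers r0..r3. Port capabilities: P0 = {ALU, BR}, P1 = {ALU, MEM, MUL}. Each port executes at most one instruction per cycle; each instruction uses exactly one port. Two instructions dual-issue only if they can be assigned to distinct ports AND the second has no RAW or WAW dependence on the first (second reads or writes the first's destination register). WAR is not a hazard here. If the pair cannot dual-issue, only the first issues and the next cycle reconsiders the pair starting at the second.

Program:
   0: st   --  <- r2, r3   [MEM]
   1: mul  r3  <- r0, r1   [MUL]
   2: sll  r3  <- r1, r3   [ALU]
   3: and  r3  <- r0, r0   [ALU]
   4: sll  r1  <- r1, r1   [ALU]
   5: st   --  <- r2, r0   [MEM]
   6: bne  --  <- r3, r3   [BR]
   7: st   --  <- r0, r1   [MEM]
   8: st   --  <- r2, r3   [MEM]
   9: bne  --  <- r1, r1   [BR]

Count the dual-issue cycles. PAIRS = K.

c0: i0 st.MEM  no-port MEM/MUL
c1: i1 mul.MUL  RAW+WAW r3
c2: i2 sll.ALU  WAW r3
c3: i3+i4 and.ALU sll.ALU  2-wide
c4: i5+i6 st.MEM bne.BR  2-wide
c5: i7 st.MEM  no-port MEM/MEM
c6: i8+i9 st.MEM bne.BR  2-wide

PAIRS = 3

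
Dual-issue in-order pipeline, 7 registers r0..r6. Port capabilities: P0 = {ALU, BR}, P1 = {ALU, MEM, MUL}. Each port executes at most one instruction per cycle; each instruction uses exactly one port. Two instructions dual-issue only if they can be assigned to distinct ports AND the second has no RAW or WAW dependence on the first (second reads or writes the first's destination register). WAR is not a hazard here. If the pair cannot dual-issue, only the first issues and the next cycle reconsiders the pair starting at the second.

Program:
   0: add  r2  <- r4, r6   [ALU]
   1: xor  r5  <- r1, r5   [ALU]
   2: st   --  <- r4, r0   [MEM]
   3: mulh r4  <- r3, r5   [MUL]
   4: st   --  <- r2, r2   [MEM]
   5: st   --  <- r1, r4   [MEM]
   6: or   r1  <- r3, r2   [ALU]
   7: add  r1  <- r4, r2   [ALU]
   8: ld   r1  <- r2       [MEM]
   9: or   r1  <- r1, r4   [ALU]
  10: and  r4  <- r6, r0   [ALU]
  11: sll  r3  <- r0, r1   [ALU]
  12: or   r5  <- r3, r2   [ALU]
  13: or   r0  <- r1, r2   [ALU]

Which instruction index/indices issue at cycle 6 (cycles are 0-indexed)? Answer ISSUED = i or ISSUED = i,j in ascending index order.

  cy0 -> i0,i1 (add xor) pair
  cy1 -> i2 (st) no-port MEM/MUL
  cy2 -> i3 (mulh) no-port MUL/MEM
  cy3 -> i4 (st) no-port MEM/MEM
  cy4 -> i5,i6 (st or) pair
  cy5 -> i7 (add) WAW r1
  cy6 -> i8 (ld) RAW+WAW r1
  cy7 -> i9,i10 (or and) pair
  cy8 -> i11 (sll) RAW r3
  cy9 -> i12,i13 (or or) pair

ISSUED = 8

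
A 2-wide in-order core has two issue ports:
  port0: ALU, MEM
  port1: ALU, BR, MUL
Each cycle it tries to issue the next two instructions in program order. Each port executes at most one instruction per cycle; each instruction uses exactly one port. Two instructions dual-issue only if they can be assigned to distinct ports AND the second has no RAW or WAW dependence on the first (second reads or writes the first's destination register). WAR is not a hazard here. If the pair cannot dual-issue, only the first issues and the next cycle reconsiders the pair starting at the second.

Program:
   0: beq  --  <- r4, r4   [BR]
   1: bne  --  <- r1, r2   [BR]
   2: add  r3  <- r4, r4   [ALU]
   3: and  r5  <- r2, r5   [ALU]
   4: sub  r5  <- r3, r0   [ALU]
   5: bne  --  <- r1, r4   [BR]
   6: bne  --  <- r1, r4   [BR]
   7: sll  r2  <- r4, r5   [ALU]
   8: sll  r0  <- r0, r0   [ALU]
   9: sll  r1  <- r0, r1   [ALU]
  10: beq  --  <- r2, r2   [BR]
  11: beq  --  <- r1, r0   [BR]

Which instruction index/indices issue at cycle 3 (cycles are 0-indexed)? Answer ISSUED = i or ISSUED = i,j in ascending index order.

ISSUED = 4,5

[0] i0  beq.BR  -- no-port BR/BR
[1] i1+i2  bne.BR add.ALU  -- dual
[2] i3  and.ALU  -- WAW r5
[3] i4+i5  sub.ALU bne.BR  -- dual
[4] i6+i7  bne.BR sll.ALU  -- dual
[5] i8  sll.ALU  -- RAW r0
[6] i9+i10  sll.ALU beq.BR  -- dual
[7] i11  beq.BR  -- tail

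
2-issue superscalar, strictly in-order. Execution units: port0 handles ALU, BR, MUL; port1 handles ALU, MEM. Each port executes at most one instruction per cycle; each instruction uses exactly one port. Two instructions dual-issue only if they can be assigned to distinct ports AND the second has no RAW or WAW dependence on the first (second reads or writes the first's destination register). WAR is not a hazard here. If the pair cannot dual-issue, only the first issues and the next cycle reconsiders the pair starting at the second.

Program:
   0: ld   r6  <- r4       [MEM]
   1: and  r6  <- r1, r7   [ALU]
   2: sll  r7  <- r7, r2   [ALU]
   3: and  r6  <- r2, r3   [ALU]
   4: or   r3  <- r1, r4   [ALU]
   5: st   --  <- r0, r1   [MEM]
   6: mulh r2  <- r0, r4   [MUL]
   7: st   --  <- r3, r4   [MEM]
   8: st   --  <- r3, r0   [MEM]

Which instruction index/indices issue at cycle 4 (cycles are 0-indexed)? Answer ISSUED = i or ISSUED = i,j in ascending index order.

ISSUED = 7

0. ld @i0  | WAW r6
1. and;sll @i1+i2  | pair
2. and;or @i3+i4  | pair
3. st;mulh @i5+i6  | pair
4. st @i7  | no-port MEM/MEM
5. st @i8  | tail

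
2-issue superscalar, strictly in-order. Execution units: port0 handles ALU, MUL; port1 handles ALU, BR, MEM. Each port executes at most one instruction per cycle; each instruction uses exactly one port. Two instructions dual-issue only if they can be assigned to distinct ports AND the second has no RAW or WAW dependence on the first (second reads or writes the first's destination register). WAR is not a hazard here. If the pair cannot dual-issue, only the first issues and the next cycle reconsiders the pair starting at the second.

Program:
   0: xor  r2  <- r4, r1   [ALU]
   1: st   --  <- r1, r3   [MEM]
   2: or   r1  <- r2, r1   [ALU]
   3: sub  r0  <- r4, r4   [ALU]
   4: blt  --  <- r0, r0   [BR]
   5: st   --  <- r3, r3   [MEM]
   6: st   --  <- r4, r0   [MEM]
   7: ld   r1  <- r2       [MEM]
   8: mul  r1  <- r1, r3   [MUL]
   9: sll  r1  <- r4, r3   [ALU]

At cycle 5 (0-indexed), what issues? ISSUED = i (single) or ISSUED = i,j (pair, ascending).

0. xor.ALU+st.MEM @i0,i1  | dual
1. or.ALU+sub.ALU @i2,i3  | dual
2. blt.BR @i4  | no-port BR/MEM
3. st.MEM @i5  | no-port MEM/MEM
4. st.MEM @i6  | no-port MEM/MEM
5. ld.MEM @i7  | RAW+WAW r1
6. mul.MUL @i8  | WAW r1
7. sll.ALU @i9  | tail

ISSUED = 7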